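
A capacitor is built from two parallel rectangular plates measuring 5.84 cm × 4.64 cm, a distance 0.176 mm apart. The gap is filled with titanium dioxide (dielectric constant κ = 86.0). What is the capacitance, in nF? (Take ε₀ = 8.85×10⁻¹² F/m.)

C ≈ 11.7 nF

A = 5.84 × 4.64 cm² = 2.71×10⁻³ m².
C = κε₀A/d = 86.0 × 8.85×10⁻¹² × 2.71×10⁻³ / 1.76×10⁻⁴ = 1.17×10⁻⁸ F.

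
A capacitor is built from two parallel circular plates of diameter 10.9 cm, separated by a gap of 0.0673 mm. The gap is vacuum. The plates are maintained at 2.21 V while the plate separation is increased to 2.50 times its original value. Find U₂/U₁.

0.400

Battery connected ⇒ V is held fixed.
C₂ = 0.400 C₁ and U = ½CV², so U₂/U₁ = C₂/C₁ = 0.400.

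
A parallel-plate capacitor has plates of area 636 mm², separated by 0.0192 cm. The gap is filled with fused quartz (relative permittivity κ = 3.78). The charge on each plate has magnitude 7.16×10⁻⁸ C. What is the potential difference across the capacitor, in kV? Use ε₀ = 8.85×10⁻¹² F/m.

V ≈ 0.646 kV

A = 636 mm² = 6.36×10⁻⁴ m².
C = κε₀A/d = 3.78 × 8.85×10⁻¹² × 6.36×10⁻⁴ / 1.92×10⁻⁴ = 1.11×10⁻¹⁰ F.
V = Q/C = 7.16×10⁻⁸ / 1.11×10⁻¹⁰ = 6.46×10² V.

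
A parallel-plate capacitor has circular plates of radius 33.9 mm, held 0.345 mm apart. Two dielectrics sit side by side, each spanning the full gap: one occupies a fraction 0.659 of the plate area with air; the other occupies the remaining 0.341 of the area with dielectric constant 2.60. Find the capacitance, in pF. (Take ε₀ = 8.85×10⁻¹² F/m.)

C ≈ 143 pF

A = π(33.9 mm)² = 3.61×10⁻³ m².
Side-by-side slabs ⇒ two capacitors in parallel, each spanning the full gap.
C₁ = κ₁ε₀A₁/d = 1.00 × 8.85×10⁻¹² × 2.38×10⁻³ / 3.45×10⁻⁴ = 6.10×10⁻¹¹ F.
C₂ = κ₂ε₀A₂/d = 2.60 × 8.85×10⁻¹² × 1.23×10⁻³ / 3.45×10⁻⁴ = 8.21×10⁻¹¹ F.
C = C₁ + C₂ = 1.43×10⁻¹⁰ F.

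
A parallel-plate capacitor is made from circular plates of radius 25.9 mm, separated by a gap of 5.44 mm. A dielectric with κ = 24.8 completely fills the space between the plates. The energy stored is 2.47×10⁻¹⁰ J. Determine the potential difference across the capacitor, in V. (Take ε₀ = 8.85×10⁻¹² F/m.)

2.41 V

A = π(25.9 mm)² = 2.11×10⁻³ m².
C = κε₀A/d = 24.8 × 8.85×10⁻¹² × 2.11×10⁻³ / 5.44×10⁻³ = 8.50×10⁻¹¹ F.
V = √(2U/C) = √(2 × 2.47×10⁻¹⁰ / 8.50×10⁻¹¹) = 2.41 V.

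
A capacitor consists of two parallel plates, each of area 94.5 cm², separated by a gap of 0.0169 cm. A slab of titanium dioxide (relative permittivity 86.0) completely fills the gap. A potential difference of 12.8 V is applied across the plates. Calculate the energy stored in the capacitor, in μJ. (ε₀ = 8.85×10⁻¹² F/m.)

A = 94.5 cm² = 9.45×10⁻³ m².
C = κε₀A/d = 86.0 × 8.85×10⁻¹² × 9.45×10⁻³ / 1.69×10⁻⁴ = 4.26×10⁻⁸ F.
U = ½CV² = ½ × 4.26×10⁻⁸ × (12.8)² = 3.49×10⁻⁶ J.

3.49 μJ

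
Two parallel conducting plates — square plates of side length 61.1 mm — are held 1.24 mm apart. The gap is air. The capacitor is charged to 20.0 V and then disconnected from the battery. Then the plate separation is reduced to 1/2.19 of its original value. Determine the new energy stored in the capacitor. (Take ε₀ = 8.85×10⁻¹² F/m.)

A = (61.1 mm)² = 3.73×10⁻³ m².
Initially C₁ = ε₀A/d = 8.85×10⁻¹² × 3.73×10⁻³ / 1.24×10⁻³ = 2.66×10⁻¹¹ F.
U₁ = 5.33×10⁻⁹ J.
Isolated ⇒ Q is held fixed. C₂ = 2.19 C₁ and U = Q²/(2C), so U₂/U₁ = C₁/C₂ = 0.457.
U₂ = 0.457 × 5.33×10⁻⁹ = 2.43×10⁻⁹ J.

U ≈ 2.43 nJ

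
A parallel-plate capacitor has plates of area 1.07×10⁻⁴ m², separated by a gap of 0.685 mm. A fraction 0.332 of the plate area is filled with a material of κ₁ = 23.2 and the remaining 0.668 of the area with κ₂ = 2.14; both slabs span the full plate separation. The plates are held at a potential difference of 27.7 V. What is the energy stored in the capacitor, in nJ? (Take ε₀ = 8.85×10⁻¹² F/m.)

Side-by-side slabs ⇒ two capacitors in parallel, each spanning the full gap.
C₁ = κ₁ε₀A₁/d = 23.2 × 8.85×10⁻¹² × 3.55×10⁻⁵ / 6.85×10⁻⁴ = 1.06×10⁻¹¹ F.
C₂ = κ₂ε₀A₂/d = 2.14 × 8.85×10⁻¹² × 7.15×10⁻⁵ / 6.85×10⁻⁴ = 1.98×10⁻¹² F.
C = C₁ + C₂ = 1.26×10⁻¹¹ F.
U = ½CV² = ½ × 1.26×10⁻¹¹ × (27.7)² = 4.84×10⁻⁹ J.

4.84 nJ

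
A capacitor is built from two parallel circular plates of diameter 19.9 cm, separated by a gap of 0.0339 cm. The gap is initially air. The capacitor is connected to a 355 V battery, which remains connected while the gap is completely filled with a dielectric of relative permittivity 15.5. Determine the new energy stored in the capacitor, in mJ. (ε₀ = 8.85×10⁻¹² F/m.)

A = π(19.9/2 cm)² = 3.11×10⁻² m².
Initially C₁ = ε₀A/d = 8.85×10⁻¹² × 3.11×10⁻² / 3.39×10⁻⁴ = 8.12×10⁻¹⁰ F.
U₁ = 5.12×10⁻⁵ J.
Battery connected ⇒ V is held fixed. C₂ = 15.5 C₁ and U = ½CV², so U₂/U₁ = C₂/C₁ = 15.5.
U₂ = 15.5 × 5.12×10⁻⁵ = 7.93×10⁻⁴ J.

0.793 mJ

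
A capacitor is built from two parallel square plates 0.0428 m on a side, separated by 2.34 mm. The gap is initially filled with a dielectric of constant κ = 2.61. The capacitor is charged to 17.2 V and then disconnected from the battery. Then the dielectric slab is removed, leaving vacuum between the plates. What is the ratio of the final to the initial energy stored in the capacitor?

U₂/U₁ ≈ 2.61

Isolated ⇒ Q is held fixed.
C₂ = 0.383 C₁ and U = Q²/(2C), so U₂/U₁ = C₁/C₂ = 2.61.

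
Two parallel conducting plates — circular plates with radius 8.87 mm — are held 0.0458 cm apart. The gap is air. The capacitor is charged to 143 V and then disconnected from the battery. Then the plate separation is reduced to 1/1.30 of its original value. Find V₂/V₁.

0.769

Isolated ⇒ Q is held fixed.
C₂ = 1.30 C₁ and V = Q/C, so V₂/V₁ = C₁/C₂ = 0.769.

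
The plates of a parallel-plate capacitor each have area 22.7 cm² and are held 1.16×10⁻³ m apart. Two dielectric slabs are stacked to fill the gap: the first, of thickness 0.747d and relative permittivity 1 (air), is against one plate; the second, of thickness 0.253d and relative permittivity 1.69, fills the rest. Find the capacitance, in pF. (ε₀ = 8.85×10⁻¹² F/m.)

C ≈ 19.3 pF

A = 22.7 cm² = 2.27×10⁻³ m².
Stacked slabs ⇒ two capacitors in series, each with the full plate area.
C₁ = κ₁ε₀A/d₁ = 1.00 × 8.85×10⁻¹² × 2.27×10⁻³ / 8.67×10⁻⁴ = 2.32×10⁻¹¹ F.
C₂ = κ₂ε₀A/d₂ = 1.69 × 8.85×10⁻¹² × 2.27×10⁻³ / 2.93×10⁻⁴ = 1.16×10⁻¹⁰ F.
C = (1/C₁ + 1/C₂)⁻¹ = 1.93×10⁻¹¹ F.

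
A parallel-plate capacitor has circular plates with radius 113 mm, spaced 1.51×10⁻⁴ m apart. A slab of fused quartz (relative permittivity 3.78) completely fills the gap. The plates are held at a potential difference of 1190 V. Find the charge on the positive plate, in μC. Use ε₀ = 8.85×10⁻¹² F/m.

10.6 μC

A = π(113 mm)² = 4.01×10⁻² m².
C = κε₀A/d = 3.78 × 8.85×10⁻¹² × 4.01×10⁻² / 1.51×10⁻⁴ = 8.89×10⁻⁹ F.
Q = CV = 8.89×10⁻⁹ × 1190 = 1.06×10⁻⁵ C.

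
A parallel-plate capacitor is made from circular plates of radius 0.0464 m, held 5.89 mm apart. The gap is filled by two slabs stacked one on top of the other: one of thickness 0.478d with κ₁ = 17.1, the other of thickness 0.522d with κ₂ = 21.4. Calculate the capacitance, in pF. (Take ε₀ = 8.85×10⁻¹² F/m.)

A = π(0.0464 m)² = 6.76×10⁻³ m².
Stacked slabs ⇒ two capacitors in series, each with the full plate area.
C₁ = κ₁ε₀A/d₁ = 17.1 × 8.85×10⁻¹² × 6.76×10⁻³ / 2.82×10⁻³ = 3.64×10⁻¹⁰ F.
C₂ = κ₂ε₀A/d₂ = 21.4 × 8.85×10⁻¹² × 6.76×10⁻³ / 3.07×10⁻³ = 4.17×10⁻¹⁰ F.
C = (1/C₁ + 1/C₂)⁻¹ = 1.94×10⁻¹⁰ F.

194 pF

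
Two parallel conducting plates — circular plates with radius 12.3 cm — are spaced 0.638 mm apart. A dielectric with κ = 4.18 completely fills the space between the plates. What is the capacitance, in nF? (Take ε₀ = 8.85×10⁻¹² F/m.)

A = π(12.3 cm)² = 4.75×10⁻² m².
C = κε₀A/d = 4.18 × 8.85×10⁻¹² × 4.75×10⁻² / 6.38×10⁻⁴ = 2.76×10⁻⁹ F.

C ≈ 2.76 nF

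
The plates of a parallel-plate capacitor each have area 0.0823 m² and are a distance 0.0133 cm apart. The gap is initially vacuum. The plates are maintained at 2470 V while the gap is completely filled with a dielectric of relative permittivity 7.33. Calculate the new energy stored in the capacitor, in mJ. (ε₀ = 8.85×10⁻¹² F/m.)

Initially C₁ = ε₀A/d = 8.85×10⁻¹² × 8.23×10⁻² / 1.33×10⁻⁴ = 5.48×10⁻⁹ F.
U₁ = 1.67×10⁻² J.
Battery connected ⇒ V is held fixed. C₂ = 7.33 C₁ and U = ½CV², so U₂/U₁ = C₂/C₁ = 7.33.
U₂ = 7.33 × 1.67×10⁻² = 0.122 J.

122 mJ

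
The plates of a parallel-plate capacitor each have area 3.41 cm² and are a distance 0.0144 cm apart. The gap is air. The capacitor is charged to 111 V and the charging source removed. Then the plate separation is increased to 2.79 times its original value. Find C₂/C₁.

0.358

C = ε₀A/d scales as 1/d, so C₂/C₁ = d₁/d₂ = 1/2.79 = 0.358.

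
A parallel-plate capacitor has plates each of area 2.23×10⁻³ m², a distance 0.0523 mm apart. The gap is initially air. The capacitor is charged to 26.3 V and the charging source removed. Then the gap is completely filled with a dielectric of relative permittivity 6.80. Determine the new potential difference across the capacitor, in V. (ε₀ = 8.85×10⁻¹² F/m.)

V ≈ 3.87 V

Initially C₁ = ε₀A/d = 8.85×10⁻¹² × 2.23×10⁻³ / 5.23×10⁻⁵ = 3.77×10⁻¹⁰ F.
V₁ = 26.3 V.
Isolated ⇒ Q is held fixed. C₂ = 6.80 C₁ and V = Q/C, so V₂/V₁ = C₁/C₂ = 0.147.
V₂ = 0.147 × 26.3 = 3.87 V.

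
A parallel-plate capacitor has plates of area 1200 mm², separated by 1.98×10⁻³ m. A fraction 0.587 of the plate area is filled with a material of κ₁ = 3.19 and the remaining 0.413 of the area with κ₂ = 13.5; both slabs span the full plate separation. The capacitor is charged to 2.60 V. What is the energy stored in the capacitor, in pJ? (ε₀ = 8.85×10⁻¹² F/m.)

135 pJ

A = 1200 mm² = 1.20×10⁻³ m².
Side-by-side slabs ⇒ two capacitors in parallel, each spanning the full gap.
C₁ = κ₁ε₀A₁/d = 3.19 × 8.85×10⁻¹² × 7.04×10⁻⁴ / 1.98×10⁻³ = 1.00×10⁻¹¹ F.
C₂ = κ₂ε₀A₂/d = 13.5 × 8.85×10⁻¹² × 4.96×10⁻⁴ / 1.98×10⁻³ = 2.99×10⁻¹¹ F.
C = C₁ + C₂ = 3.99×10⁻¹¹ F.
U = ½CV² = ½ × 3.99×10⁻¹¹ × (2.60)² = 1.35×10⁻¹⁰ J.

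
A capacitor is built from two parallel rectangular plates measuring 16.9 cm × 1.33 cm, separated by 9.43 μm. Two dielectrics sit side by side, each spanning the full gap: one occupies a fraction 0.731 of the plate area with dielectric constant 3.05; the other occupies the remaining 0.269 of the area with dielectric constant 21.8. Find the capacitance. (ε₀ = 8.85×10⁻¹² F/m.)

A = 16.9 × 1.33 cm² = 2.25×10⁻³ m².
Side-by-side slabs ⇒ two capacitors in parallel, each spanning the full gap.
C₁ = κ₁ε₀A₁/d = 3.05 × 8.85×10⁻¹² × 1.64×10⁻³ / 9.43×10⁻⁶ = 4.70×10⁻⁹ F.
C₂ = κ₂ε₀A₂/d = 21.8 × 8.85×10⁻¹² × 6.05×10⁻⁴ / 9.43×10⁻⁶ = 1.24×10⁻⁸ F.
C = C₁ + C₂ = 1.71×10⁻⁸ F.

17.1 nF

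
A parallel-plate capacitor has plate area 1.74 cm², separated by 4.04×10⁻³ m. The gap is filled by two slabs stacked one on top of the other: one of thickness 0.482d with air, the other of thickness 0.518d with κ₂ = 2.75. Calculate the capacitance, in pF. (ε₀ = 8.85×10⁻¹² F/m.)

A = 1.74 cm² = 1.74×10⁻⁴ m².
Stacked slabs ⇒ two capacitors in series, each with the full plate area.
C₁ = κ₁ε₀A/d₁ = 1.00 × 8.85×10⁻¹² × 1.74×10⁻⁴ / 1.95×10⁻³ = 7.91×10⁻¹³ F.
C₂ = κ₂ε₀A/d₂ = 2.75 × 8.85×10⁻¹² × 1.74×10⁻⁴ / 2.09×10⁻³ = 2.02×10⁻¹² F.
C = (1/C₁ + 1/C₂)⁻¹ = 5.69×10⁻¹³ F.

C ≈ 0.569 pF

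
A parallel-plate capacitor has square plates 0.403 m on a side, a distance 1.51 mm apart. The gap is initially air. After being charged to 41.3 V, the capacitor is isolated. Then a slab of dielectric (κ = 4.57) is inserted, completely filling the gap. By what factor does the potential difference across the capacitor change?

Isolated ⇒ Q is held fixed.
C₂ = 4.57 C₁ and V = Q/C, so V₂/V₁ = C₁/C₂ = 0.219.

0.219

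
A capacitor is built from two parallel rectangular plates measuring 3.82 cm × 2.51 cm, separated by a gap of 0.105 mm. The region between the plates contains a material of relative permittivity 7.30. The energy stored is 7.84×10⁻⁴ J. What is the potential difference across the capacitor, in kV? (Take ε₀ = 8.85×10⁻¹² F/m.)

A = 3.82 × 2.51 cm² = 9.59×10⁻⁴ m².
C = κε₀A/d = 7.30 × 8.85×10⁻¹² × 9.59×10⁻⁴ / 1.05×10⁻⁴ = 5.90×10⁻¹⁰ F.
V = √(2U/C) = √(2 × 7.84×10⁻⁴ / 5.90×10⁻¹⁰) = 1.63×10³ V.

V ≈ 1.63 kV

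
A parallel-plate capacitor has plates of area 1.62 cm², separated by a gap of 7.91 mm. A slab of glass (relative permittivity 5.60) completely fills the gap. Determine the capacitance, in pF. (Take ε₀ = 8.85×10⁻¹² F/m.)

A = 1.62 cm² = 1.62×10⁻⁴ m².
C = κε₀A/d = 5.60 × 8.85×10⁻¹² × 1.62×10⁻⁴ / 7.91×10⁻³ = 1.02×10⁻¹² F.

C ≈ 1.02 pF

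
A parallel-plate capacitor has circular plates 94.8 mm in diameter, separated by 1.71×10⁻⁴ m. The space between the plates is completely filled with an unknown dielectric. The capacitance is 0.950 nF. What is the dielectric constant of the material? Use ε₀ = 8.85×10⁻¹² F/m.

2.60

A = π(94.8/2 mm)² = 7.06×10⁻³ m².
κ = Cd/(ε₀A) = 9.50×10⁻¹⁰ × 1.71×10⁻⁴ / (8.85×10⁻¹² × 7.06×10⁻³) = 2.60.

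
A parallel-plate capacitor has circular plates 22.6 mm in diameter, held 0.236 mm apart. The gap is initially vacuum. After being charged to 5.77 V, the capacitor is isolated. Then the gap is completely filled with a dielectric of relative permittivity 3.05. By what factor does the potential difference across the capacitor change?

V₂/V₁ ≈ 0.328

Isolated ⇒ Q is held fixed.
C₂ = 3.05 C₁ and V = Q/C, so V₂/V₁ = C₁/C₂ = 0.328.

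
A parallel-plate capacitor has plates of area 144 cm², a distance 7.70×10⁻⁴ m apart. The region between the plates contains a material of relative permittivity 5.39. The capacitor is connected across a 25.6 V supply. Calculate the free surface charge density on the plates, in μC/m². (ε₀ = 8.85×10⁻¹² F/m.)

1.59 μC/m²

A = 144 cm² = 1.44×10⁻² m².
C = κε₀A/d = 5.39 × 8.85×10⁻¹² × 1.44×10⁻² / 7.70×10⁻⁴ = 8.92×10⁻¹⁰ F.
σ = Q/A = CV/A = 8.92×10⁻¹⁰ × 25.6 / 1.44×10⁻² = 1.59×10⁻⁶ C/m².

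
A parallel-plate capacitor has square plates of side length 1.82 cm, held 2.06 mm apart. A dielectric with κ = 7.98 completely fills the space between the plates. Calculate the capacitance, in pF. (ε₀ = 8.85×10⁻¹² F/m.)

C ≈ 11.4 pF

A = (1.82 cm)² = 3.31×10⁻⁴ m².
C = κε₀A/d = 7.98 × 8.85×10⁻¹² × 3.31×10⁻⁴ / 2.06×10⁻³ = 1.14×10⁻¹¹ F.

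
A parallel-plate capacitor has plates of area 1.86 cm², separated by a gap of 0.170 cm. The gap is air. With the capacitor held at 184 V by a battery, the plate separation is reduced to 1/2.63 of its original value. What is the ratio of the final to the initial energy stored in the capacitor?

Battery connected ⇒ V is held fixed.
C₂ = 2.63 C₁ and U = ½CV², so U₂/U₁ = C₂/C₁ = 2.63.

U₂/U₁ ≈ 2.63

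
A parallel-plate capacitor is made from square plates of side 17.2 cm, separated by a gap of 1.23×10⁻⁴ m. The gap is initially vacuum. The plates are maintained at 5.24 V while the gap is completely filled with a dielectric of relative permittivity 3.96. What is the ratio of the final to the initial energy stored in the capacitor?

3.96

Battery connected ⇒ V is held fixed.
C₂ = 3.96 C₁ and U = ½CV², so U₂/U₁ = C₂/C₁ = 3.96.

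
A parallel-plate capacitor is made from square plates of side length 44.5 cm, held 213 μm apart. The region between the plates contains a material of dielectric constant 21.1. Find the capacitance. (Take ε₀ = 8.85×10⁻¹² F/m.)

A = (44.5 cm)² = 0.198 m².
C = κε₀A/d = 21.1 × 8.85×10⁻¹² × 0.198 / 2.13×10⁻⁴ = 1.74×10⁻⁷ F.

C ≈ 174 nF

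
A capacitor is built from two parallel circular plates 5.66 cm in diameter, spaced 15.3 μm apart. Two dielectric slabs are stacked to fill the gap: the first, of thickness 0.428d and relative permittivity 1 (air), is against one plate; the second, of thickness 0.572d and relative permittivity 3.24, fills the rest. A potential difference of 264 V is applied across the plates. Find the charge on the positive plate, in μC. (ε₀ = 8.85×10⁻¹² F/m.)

0.636 μC

A = π(5.66/2 cm)² = 2.52×10⁻³ m².
Stacked slabs ⇒ two capacitors in series, each with the full plate area.
C₁ = κ₁ε₀A/d₁ = 1.00 × 8.85×10⁻¹² × 2.52×10⁻³ / 6.55×10⁻⁶ = 3.40×10⁻⁹ F.
C₂ = κ₂ε₀A/d₂ = 3.24 × 8.85×10⁻¹² × 2.52×10⁻³ / 8.75×10⁻⁶ = 8.24×10⁻⁹ F.
C = (1/C₁ + 1/C₂)⁻¹ = 2.41×10⁻⁹ F.
Q = CV = 2.41×10⁻⁹ × 264 = 6.36×10⁻⁷ C.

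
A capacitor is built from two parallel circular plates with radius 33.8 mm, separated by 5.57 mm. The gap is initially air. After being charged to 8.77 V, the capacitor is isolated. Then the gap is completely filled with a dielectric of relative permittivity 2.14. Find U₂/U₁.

Isolated ⇒ Q is held fixed.
C₂ = 2.14 C₁ and U = Q²/(2C), so U₂/U₁ = C₁/C₂ = 0.467.

0.467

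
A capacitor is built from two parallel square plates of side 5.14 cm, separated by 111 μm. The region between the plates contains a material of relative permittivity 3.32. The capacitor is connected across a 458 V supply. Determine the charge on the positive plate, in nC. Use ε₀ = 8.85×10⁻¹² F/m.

A = (5.14 cm)² = 2.64×10⁻³ m².
C = κε₀A/d = 3.32 × 8.85×10⁻¹² × 2.64×10⁻³ / 1.11×10⁻⁴ = 6.99×10⁻¹⁰ F.
Q = CV = 6.99×10⁻¹⁰ × 458 = 3.20×10⁻⁷ C.

320 nC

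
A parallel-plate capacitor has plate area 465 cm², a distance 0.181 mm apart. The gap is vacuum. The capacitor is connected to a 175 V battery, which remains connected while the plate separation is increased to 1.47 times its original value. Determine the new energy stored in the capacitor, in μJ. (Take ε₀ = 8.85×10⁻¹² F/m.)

23.7 μJ

A = 465 cm² = 4.65×10⁻² m².
Initially C₁ = ε₀A/d = 8.85×10⁻¹² × 4.65×10⁻² / 1.81×10⁻⁴ = 2.27×10⁻⁹ F.
U₁ = 3.48×10⁻⁵ J.
Battery connected ⇒ V is held fixed. C₂ = 0.680 C₁ and U = ½CV², so U₂/U₁ = C₂/C₁ = 0.680.
U₂ = 0.680 × 3.48×10⁻⁵ = 2.37×10⁻⁵ J.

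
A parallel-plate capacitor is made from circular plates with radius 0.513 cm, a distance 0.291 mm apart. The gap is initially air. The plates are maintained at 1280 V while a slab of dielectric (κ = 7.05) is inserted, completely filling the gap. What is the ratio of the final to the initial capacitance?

7.05

C = κε₀A/d scales with κ, so C₂/C₁ = κ = 7.05.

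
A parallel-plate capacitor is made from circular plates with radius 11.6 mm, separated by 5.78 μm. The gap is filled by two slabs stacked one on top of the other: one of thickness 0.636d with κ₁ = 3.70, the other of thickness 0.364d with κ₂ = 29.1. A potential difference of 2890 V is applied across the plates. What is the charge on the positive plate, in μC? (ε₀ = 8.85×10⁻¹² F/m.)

Q ≈ 10.1 μC

A = π(11.6 mm)² = 4.23×10⁻⁴ m².
Stacked slabs ⇒ two capacitors in series, each with the full plate area.
C₁ = κ₁ε₀A/d₁ = 3.70 × 8.85×10⁻¹² × 4.23×10⁻⁴ / 3.68×10⁻⁶ = 3.77×10⁻⁹ F.
C₂ = κ₂ε₀A/d₂ = 29.1 × 8.85×10⁻¹² × 4.23×10⁻⁴ / 2.10×10⁻⁶ = 5.17×10⁻⁸ F.
C = (1/C₁ + 1/C₂)⁻¹ = 3.51×10⁻⁹ F.
Q = CV = 3.51×10⁻⁹ × 2890 = 1.01×10⁻⁵ C.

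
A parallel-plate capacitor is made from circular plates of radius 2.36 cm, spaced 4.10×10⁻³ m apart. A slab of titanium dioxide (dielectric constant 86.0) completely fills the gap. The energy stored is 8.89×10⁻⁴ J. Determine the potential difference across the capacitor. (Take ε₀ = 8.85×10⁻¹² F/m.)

A = π(2.36 cm)² = 1.75×10⁻³ m².
C = κε₀A/d = 86.0 × 8.85×10⁻¹² × 1.75×10⁻³ / 4.10×10⁻³ = 3.25×10⁻¹⁰ F.
V = √(2U/C) = √(2 × 8.89×10⁻⁴ / 3.25×10⁻¹⁰) = 2.34×10³ V.

2.34 kV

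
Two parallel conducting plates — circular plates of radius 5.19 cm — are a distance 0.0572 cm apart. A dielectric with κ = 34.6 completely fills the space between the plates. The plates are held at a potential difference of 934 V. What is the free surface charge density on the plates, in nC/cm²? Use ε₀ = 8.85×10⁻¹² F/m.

A = π(5.19 cm)² = 8.46×10⁻³ m².
C = κε₀A/d = 34.6 × 8.85×10⁻¹² × 8.46×10⁻³ / 5.72×10⁻⁴ = 4.53×10⁻⁹ F.
σ = Q/A = CV/A = 4.53×10⁻⁹ × 934 / 8.46×10⁻³ = 5.00×10⁻⁴ C/m².

σ ≈ 50.0 nC/cm²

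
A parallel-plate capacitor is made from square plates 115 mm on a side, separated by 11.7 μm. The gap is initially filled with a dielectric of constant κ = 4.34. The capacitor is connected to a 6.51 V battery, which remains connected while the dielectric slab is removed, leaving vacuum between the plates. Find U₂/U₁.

0.230

Battery connected ⇒ V is held fixed.
C₂ = 0.230 C₁ and U = ½CV², so U₂/U₁ = C₂/C₁ = 0.230.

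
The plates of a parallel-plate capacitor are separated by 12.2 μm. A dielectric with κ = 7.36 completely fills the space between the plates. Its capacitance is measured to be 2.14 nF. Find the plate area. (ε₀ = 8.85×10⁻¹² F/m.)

A = Cd/(κε₀) = 2.14×10⁻⁹ × 1.22×10⁻⁵ / (7.36 × 8.85×10⁻¹²) = 4.01×10⁻⁴ m².

4.01 cm²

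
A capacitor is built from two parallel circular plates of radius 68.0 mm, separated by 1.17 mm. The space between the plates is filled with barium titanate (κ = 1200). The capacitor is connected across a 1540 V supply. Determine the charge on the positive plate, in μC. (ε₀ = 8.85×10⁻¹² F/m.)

A = π(68.0 mm)² = 1.45×10⁻² m².
C = κε₀A/d = 1200 × 8.85×10⁻¹² × 1.45×10⁻² / 1.17×10⁻³ = 1.32×10⁻⁷ F.
Q = CV = 1.32×10⁻⁷ × 1540 = 2.03×10⁻⁴ C.

203 μC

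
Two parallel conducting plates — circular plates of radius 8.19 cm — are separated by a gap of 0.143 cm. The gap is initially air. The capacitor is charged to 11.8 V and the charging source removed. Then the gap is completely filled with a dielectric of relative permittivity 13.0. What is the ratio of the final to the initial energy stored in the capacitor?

U₂/U₁ ≈ 0.0769

Isolated ⇒ Q is held fixed.
C₂ = 13.0 C₁ and U = Q²/(2C), so U₂/U₁ = C₁/C₂ = 0.0769.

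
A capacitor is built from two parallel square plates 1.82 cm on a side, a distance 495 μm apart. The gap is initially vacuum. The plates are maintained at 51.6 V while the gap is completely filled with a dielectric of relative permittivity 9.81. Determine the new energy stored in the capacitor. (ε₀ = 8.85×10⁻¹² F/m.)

A = (1.82 cm)² = 3.31×10⁻⁴ m².
Initially C₁ = ε₀A/d = 8.85×10⁻¹² × 3.31×10⁻⁴ / 4.95×10⁻⁴ = 5.92×10⁻¹² F.
U₁ = 7.88×10⁻⁹ J.
Battery connected ⇒ V is held fixed. C₂ = 9.81 C₁ and U = ½CV², so U₂/U₁ = C₂/C₁ = 9.81.
U₂ = 9.81 × 7.88×10⁻⁹ = 7.73×10⁻⁸ J.

77.3 nJ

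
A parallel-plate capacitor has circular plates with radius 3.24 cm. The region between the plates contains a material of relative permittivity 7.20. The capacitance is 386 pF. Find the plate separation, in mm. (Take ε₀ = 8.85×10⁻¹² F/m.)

d ≈ 0.544 mm

A = π(3.24 cm)² = 3.30×10⁻³ m².
d = κε₀A/C = 7.20 × 8.85×10⁻¹² × 3.30×10⁻³ / 3.86×10⁻¹⁰ = 5.44×10⁻⁴ m.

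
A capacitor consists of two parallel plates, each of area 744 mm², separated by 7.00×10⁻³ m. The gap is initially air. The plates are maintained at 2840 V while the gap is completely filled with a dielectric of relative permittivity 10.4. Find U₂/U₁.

Battery connected ⇒ V is held fixed.
C₂ = 10.4 C₁ and U = ½CV², so U₂/U₁ = C₂/C₁ = 10.4.

10.4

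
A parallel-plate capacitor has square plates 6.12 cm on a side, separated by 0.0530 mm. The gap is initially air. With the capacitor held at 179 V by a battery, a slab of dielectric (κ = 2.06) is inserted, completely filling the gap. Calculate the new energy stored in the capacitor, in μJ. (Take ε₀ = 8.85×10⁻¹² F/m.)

U ≈ 20.6 μJ

A = (6.12 cm)² = 3.75×10⁻³ m².
Initially C₁ = ε₀A/d = 8.85×10⁻¹² × 3.75×10⁻³ / 5.30×10⁻⁵ = 6.25×10⁻¹⁰ F.
U₁ = 1.00×10⁻⁵ J.
Battery connected ⇒ V is held fixed. C₂ = 2.06 C₁ and U = ½CV², so U₂/U₁ = C₂/C₁ = 2.06.
U₂ = 2.06 × 1.00×10⁻⁵ = 2.06×10⁻⁵ J.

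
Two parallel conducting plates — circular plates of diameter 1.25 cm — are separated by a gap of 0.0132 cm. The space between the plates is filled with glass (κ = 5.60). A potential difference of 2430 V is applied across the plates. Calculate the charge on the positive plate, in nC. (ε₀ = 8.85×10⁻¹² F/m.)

A = π(1.25/2 cm)² = 1.23×10⁻⁴ m².
C = κε₀A/d = 5.60 × 8.85×10⁻¹² × 1.23×10⁻⁴ / 1.32×10⁻⁴ = 4.61×10⁻¹¹ F.
Q = CV = 4.61×10⁻¹¹ × 2430 = 1.12×10⁻⁷ C.

112 nC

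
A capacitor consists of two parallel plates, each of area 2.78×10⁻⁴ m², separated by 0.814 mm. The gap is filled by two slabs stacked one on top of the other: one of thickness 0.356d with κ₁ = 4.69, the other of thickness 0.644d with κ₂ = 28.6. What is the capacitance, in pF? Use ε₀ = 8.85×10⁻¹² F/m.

Stacked slabs ⇒ two capacitors in series, each with the full plate area.
C₁ = κ₁ε₀A/d₁ = 4.69 × 8.85×10⁻¹² × 2.78×10⁻⁴ / 2.90×10⁻⁴ = 3.98×10⁻¹¹ F.
C₂ = κ₂ε₀A/d₂ = 28.6 × 8.85×10⁻¹² × 2.78×10⁻⁴ / 5.24×10⁻⁴ = 1.34×10⁻¹⁰ F.
C = (1/C₁ + 1/C₂)⁻¹ = 3.07×10⁻¹¹ F.

30.7 pF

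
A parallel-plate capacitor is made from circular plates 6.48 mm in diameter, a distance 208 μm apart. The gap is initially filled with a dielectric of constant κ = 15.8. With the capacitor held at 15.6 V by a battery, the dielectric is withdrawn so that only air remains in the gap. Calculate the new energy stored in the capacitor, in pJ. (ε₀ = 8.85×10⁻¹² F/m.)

A = π(6.48/2 mm)² = 3.30×10⁻⁵ m².
Initially C₁ = κε₀A/d = 15.8 × 8.85×10⁻¹² × 3.30×10⁻⁵ / 2.08×10⁻⁴ = 2.22×10⁻¹¹ F.
U₁ = 2.70×10⁻⁹ J.
Battery connected ⇒ V is held fixed. C₂ = 0.0633 C₁ and U = ½CV², so U₂/U₁ = C₂/C₁ = 0.0633.
U₂ = 0.0633 × 2.70×10⁻⁹ = 1.71×10⁻¹⁰ J.

U ≈ 171 pJ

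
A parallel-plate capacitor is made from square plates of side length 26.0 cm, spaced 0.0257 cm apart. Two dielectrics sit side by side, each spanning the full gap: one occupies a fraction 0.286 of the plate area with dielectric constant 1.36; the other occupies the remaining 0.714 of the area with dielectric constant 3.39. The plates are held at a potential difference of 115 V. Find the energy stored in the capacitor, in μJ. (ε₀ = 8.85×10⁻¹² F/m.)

U ≈ 43.2 μJ

A = (26.0 cm)² = 6.76×10⁻² m².
Side-by-side slabs ⇒ two capacitors in parallel, each spanning the full gap.
C₁ = κ₁ε₀A₁/d = 1.36 × 8.85×10⁻¹² × 1.93×10⁻² / 2.57×10⁻⁴ = 9.05×10⁻¹⁰ F.
C₂ = κ₂ε₀A₂/d = 3.39 × 8.85×10⁻¹² × 4.83×10⁻² / 2.57×10⁻⁴ = 5.63×10⁻⁹ F.
C = C₁ + C₂ = 6.54×10⁻⁹ F.
U = ½CV² = ½ × 6.54×10⁻⁹ × (115)² = 4.32×10⁻⁵ J.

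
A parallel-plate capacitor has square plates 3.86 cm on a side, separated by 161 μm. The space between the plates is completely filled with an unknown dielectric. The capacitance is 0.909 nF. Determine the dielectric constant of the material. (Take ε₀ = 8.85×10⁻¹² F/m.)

A = (3.86 cm)² = 1.49×10⁻³ m².
κ = Cd/(ε₀A) = 9.09×10⁻¹⁰ × 1.61×10⁻⁴ / (8.85×10⁻¹² × 1.49×10⁻³) = 11.1.

κ ≈ 11.1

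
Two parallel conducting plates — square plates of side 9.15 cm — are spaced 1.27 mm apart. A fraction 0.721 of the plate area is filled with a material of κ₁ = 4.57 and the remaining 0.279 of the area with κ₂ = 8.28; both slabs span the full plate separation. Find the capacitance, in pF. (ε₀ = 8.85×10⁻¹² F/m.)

C ≈ 327 pF

A = (9.15 cm)² = 8.37×10⁻³ m².
Side-by-side slabs ⇒ two capacitors in parallel, each spanning the full gap.
C₁ = κ₁ε₀A₁/d = 4.57 × 8.85×10⁻¹² × 6.04×10⁻³ / 1.27×10⁻³ = 1.92×10⁻¹⁰ F.
C₂ = κ₂ε₀A₂/d = 8.28 × 8.85×10⁻¹² × 2.34×10⁻³ / 1.27×10⁻³ = 1.35×10⁻¹⁰ F.
C = C₁ + C₂ = 3.27×10⁻¹⁰ F.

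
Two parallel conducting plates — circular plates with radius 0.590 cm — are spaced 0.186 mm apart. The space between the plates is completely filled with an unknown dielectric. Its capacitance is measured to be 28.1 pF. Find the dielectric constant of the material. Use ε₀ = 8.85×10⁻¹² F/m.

A = π(0.590 cm)² = 1.09×10⁻⁴ m².
κ = Cd/(ε₀A) = 2.81×10⁻¹¹ × 1.86×10⁻⁴ / (8.85×10⁻¹² × 1.09×10⁻⁴) = 5.40.

κ ≈ 5.40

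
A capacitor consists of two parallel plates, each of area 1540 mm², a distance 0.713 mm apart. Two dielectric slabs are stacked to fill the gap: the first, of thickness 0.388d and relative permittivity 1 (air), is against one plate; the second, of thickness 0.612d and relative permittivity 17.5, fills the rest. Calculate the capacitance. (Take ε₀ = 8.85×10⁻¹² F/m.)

A = 1540 mm² = 1.54×10⁻³ m².
Stacked slabs ⇒ two capacitors in series, each with the full plate area.
C₁ = κ₁ε₀A/d₁ = 1.00 × 8.85×10⁻¹² × 1.54×10⁻³ / 2.77×10⁻⁴ = 4.93×10⁻¹¹ F.
C₂ = κ₂ε₀A/d₂ = 17.5 × 8.85×10⁻¹² × 1.54×10⁻³ / 4.36×10⁻⁴ = 5.47×10⁻¹⁰ F.
C = (1/C₁ + 1/C₂)⁻¹ = 4.52×10⁻¹¹ F.

C ≈ 45.2 pF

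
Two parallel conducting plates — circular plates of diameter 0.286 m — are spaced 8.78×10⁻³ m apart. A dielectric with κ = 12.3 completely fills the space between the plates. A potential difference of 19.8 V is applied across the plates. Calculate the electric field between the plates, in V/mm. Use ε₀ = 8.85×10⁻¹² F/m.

E = V/d = 19.8 / 8.78×10⁻³ = 2.26×10³ V/m.

E ≈ 2.26 V/mm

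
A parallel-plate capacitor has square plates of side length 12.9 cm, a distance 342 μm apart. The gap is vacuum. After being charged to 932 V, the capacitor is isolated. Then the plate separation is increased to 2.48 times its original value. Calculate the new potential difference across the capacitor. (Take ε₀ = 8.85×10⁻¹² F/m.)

A = (12.9 cm)² = 1.66×10⁻² m².
Initially C₁ = ε₀A/d = 8.85×10⁻¹² × 1.66×10⁻² / 3.42×10⁻⁴ = 4.31×10⁻¹⁰ F.
V₁ = 9.32×10² V.
Isolated ⇒ Q is held fixed. C₂ = 0.403 C₁ and V = Q/C, so V₂/V₁ = C₁/C₂ = 2.48.
V₂ = 2.48 × 9.32×10² = 2.31×10³ V.

2.31 kV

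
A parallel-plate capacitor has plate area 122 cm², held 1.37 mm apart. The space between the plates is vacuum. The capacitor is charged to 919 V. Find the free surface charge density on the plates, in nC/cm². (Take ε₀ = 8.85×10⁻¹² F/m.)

A = 122 cm² = 1.22×10⁻² m².
C = ε₀A/d = 8.85×10⁻¹² × 1.22×10⁻² / 1.37×10⁻³ = 7.88×10⁻¹¹ F.
σ = Q/A = CV/A = 7.88×10⁻¹¹ × 919 / 1.22×10⁻² = 5.94×10⁻⁶ C/m².

0.594 nC/cm²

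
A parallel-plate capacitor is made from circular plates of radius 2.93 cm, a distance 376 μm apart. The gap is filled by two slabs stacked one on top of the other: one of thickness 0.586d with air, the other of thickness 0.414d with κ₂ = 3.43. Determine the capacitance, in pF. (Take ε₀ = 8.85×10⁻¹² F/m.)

A = π(2.93 cm)² = 2.70×10⁻³ m².
Stacked slabs ⇒ two capacitors in series, each with the full plate area.
C₁ = κ₁ε₀A/d₁ = 1.00 × 8.85×10⁻¹² × 2.70×10⁻³ / 2.20×10⁻⁴ = 1.08×10⁻¹⁰ F.
C₂ = κ₂ε₀A/d₂ = 3.43 × 8.85×10⁻¹² × 2.70×10⁻³ / 1.56×10⁻⁴ = 5.26×10⁻¹⁰ F.
C = (1/C₁ + 1/C₂)⁻¹ = 8.98×10⁻¹¹ F.

89.8 pF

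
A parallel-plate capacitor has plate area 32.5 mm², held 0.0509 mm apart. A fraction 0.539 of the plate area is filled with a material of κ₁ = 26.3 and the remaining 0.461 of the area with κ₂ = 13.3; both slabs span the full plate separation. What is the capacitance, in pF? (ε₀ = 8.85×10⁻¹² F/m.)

C ≈ 115 pF

A = 32.5 mm² = 3.25×10⁻⁵ m².
Side-by-side slabs ⇒ two capacitors in parallel, each spanning the full gap.
C₁ = κ₁ε₀A₁/d = 26.3 × 8.85×10⁻¹² × 1.75×10⁻⁵ / 5.09×10⁻⁵ = 8.01×10⁻¹¹ F.
C₂ = κ₂ε₀A₂/d = 13.3 × 8.85×10⁻¹² × 1.50×10⁻⁵ / 5.09×10⁻⁵ = 3.46×10⁻¹¹ F.
C = C₁ + C₂ = 1.15×10⁻¹⁰ F.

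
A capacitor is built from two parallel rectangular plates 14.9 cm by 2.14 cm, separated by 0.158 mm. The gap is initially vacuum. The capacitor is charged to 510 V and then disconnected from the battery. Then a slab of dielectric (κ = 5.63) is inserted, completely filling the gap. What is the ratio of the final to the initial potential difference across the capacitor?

V₂/V₁ ≈ 0.178

Isolated ⇒ Q is held fixed.
C₂ = 5.63 C₁ and V = Q/C, so V₂/V₁ = C₁/C₂ = 0.178.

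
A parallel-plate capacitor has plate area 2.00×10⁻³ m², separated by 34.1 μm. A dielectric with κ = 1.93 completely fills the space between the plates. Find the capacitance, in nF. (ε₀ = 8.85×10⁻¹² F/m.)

1.00 nF

C = κε₀A/d = 1.93 × 8.85×10⁻¹² × 2.00×10⁻³ / 3.41×10⁻⁵ = 1.00×10⁻⁹ F.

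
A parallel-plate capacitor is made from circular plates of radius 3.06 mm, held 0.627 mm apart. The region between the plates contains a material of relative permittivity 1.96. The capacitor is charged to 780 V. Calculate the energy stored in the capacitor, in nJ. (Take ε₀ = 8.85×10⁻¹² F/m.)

U ≈ 248 nJ

A = π(3.06 mm)² = 2.94×10⁻⁵ m².
C = κε₀A/d = 1.96 × 8.85×10⁻¹² × 2.94×10⁻⁵ / 6.27×10⁻⁴ = 8.14×10⁻¹³ F.
U = ½CV² = ½ × 8.14×10⁻¹³ × (780)² = 2.48×10⁻⁷ J.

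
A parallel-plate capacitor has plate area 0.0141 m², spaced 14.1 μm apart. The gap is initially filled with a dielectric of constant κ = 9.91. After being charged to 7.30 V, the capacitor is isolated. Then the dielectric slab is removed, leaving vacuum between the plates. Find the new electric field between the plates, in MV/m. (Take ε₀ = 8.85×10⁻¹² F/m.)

Initially C₁ = κε₀A/d = 9.91 × 8.85×10⁻¹² × 1.41×10⁻² / 1.41×10⁻⁵ = 8.77×10⁻⁸ F.
E₁ = 5.18×10⁵ V/m.
Isolated ⇒ Q is held fixed. V₂ = Q/C₂ = V₁/0.101; E = V/d, so E₂/E₁ = (V₂/V₁)(d₁/d₂) = 9.91.
E₂ = 9.91 × 5.18×10⁵ = 5.13×10⁶ V/m.

5.13 MV/m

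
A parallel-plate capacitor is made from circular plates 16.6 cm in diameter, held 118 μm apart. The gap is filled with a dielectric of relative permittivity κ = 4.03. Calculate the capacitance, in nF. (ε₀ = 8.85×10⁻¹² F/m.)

C ≈ 6.54 nF

A = π(16.6/2 cm)² = 2.16×10⁻² m².
C = κε₀A/d = 4.03 × 8.85×10⁻¹² × 2.16×10⁻² / 1.18×10⁻⁴ = 6.54×10⁻⁹ F.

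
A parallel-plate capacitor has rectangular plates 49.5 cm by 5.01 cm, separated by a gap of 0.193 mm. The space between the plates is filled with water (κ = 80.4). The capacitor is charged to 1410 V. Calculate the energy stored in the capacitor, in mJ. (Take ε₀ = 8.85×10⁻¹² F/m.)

A = 49.5 × 5.01 cm² = 2.48×10⁻² m².
C = κε₀A/d = 80.4 × 8.85×10⁻¹² × 2.48×10⁻² / 1.93×10⁻⁴ = 9.14×10⁻⁸ F.
U = ½CV² = ½ × 9.14×10⁻⁸ × (1410)² = 9.09×10⁻² J.

U ≈ 90.9 mJ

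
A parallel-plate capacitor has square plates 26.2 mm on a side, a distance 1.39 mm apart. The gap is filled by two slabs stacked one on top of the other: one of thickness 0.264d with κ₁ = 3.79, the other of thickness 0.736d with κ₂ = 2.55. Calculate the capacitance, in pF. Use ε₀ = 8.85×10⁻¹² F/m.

C ≈ 12.2 pF

A = (26.2 mm)² = 6.86×10⁻⁴ m².
Stacked slabs ⇒ two capacitors in series, each with the full plate area.
C₁ = κ₁ε₀A/d₁ = 3.79 × 8.85×10⁻¹² × 6.86×10⁻⁴ / 3.67×10⁻⁴ = 6.27×10⁻¹¹ F.
C₂ = κ₂ε₀A/d₂ = 2.55 × 8.85×10⁻¹² × 6.86×10⁻⁴ / 1.02×10⁻³ = 1.51×10⁻¹¹ F.
C = (1/C₁ + 1/C₂)⁻¹ = 1.22×10⁻¹¹ F.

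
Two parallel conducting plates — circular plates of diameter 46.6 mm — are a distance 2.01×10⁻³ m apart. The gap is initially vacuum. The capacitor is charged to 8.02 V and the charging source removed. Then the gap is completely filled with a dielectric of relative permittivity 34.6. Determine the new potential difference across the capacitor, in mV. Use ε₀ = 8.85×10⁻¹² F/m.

A = π(46.6/2 mm)² = 1.71×10⁻³ m².
Initially C₁ = ε₀A/d = 8.85×10⁻¹² × 1.71×10⁻³ / 2.01×10⁻³ = 7.51×10⁻¹² F.
V₁ = 8.02 V.
Isolated ⇒ Q is held fixed. C₂ = 34.6 C₁ and V = Q/C, so V₂/V₁ = C₁/C₂ = 0.0289.
V₂ = 0.0289 × 8.02 = 0.232 V.

232 mV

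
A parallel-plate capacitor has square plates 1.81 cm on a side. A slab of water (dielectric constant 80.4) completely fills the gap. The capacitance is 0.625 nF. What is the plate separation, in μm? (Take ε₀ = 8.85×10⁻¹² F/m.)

d ≈ 373 μm

A = (1.81 cm)² = 3.28×10⁻⁴ m².
d = κε₀A/C = 80.4 × 8.85×10⁻¹² × 3.28×10⁻⁴ / 6.25×10⁻¹⁰ = 3.73×10⁻⁴ m.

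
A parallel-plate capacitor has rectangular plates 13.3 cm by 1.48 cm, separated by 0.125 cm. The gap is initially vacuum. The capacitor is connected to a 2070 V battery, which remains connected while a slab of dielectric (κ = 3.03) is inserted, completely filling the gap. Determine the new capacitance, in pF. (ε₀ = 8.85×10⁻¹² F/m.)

42.2 pF

A = 13.3 × 1.48 cm² = 1.97×10⁻³ m².
Initially C₁ = ε₀A/d = 8.85×10⁻¹² × 1.97×10⁻³ / 1.25×10⁻³ = 1.39×10⁻¹¹ F.
C = κε₀A/d scales with κ, so C₂/C₁ = κ = 3.03.
C₂ = 3.03 × 1.39×10⁻¹¹ = 4.22×10⁻¹¹ F.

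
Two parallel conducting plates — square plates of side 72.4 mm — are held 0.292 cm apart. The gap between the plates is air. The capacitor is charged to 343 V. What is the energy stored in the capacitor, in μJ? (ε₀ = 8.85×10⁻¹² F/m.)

0.935 μJ

A = (72.4 mm)² = 5.24×10⁻³ m².
C = ε₀A/d = 8.85×10⁻¹² × 5.24×10⁻³ / 2.92×10⁻³ = 1.59×10⁻¹¹ F.
U = ½CV² = ½ × 1.59×10⁻¹¹ × (343)² = 9.35×10⁻⁷ J.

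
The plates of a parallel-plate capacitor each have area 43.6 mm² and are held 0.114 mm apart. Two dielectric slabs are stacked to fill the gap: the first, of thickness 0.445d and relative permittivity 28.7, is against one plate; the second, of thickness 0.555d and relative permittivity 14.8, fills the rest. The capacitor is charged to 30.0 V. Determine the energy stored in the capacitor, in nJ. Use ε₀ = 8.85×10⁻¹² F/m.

U ≈ 28.7 nJ

A = 43.6 mm² = 4.36×10⁻⁵ m².
Stacked slabs ⇒ two capacitors in series, each with the full plate area.
C₁ = κ₁ε₀A/d₁ = 28.7 × 8.85×10⁻¹² × 4.36×10⁻⁵ / 5.07×10⁻⁵ = 2.18×10⁻¹⁰ F.
C₂ = κ₂ε₀A/d₂ = 14.8 × 8.85×10⁻¹² × 4.36×10⁻⁵ / 6.33×10⁻⁵ = 9.03×10⁻¹¹ F.
C = (1/C₁ + 1/C₂)⁻¹ = 6.39×10⁻¹¹ F.
U = ½CV² = ½ × 6.39×10⁻¹¹ × (30.0)² = 2.87×10⁻⁸ J.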